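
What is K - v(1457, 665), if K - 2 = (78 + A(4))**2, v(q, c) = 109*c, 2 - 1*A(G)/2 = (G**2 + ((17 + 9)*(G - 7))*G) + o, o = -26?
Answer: 454593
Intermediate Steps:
A(G) = 56 - 2*G**2 - 2*G*(-182 + 26*G) (A(G) = 4 - 2*((G**2 + ((17 + 9)*(G - 7))*G) - 26) = 4 - 2*((G**2 + (26*(-7 + G))*G) - 26) = 4 - 2*((G**2 + (-182 + 26*G)*G) - 26) = 4 - 2*((G**2 + G*(-182 + 26*G)) - 26) = 4 - 2*(-26 + G**2 + G*(-182 + 26*G)) = 4 + (52 - 2*G**2 - 2*G*(-182 + 26*G)) = 56 - 2*G**2 - 2*G*(-182 + 26*G))
K = 527078 (K = 2 + (78 + (56 - 54*4**2 + 364*4))**2 = 2 + (78 + (56 - 54*16 + 1456))**2 = 2 + (78 + (56 - 864 + 1456))**2 = 2 + (78 + 648)**2 = 2 + 726**2 = 2 + 527076 = 527078)
K - v(1457, 665) = 527078 - 109*665 = 527078 - 1*72485 = 527078 - 72485 = 454593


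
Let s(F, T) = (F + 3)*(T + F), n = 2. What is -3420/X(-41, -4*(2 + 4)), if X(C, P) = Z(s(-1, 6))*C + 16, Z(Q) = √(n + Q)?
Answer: 13680/4979 + 70110*√3/4979 ≈ 27.137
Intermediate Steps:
s(F, T) = (3 + F)*(F + T)
Z(Q) = √(2 + Q)
X(C, P) = 16 + 2*C*√3 (X(C, P) = √(2 + ((-1)² + 3*(-1) + 3*6 - 1*6))*C + 16 = √(2 + (1 - 3 + 18 - 6))*C + 16 = √(2 + 10)*C + 16 = √12*C + 16 = (2*√3)*C + 16 = 2*C*√3 + 16 = 16 + 2*C*√3)
-3420/X(-41, -4*(2 + 4)) = -3420/(16 + 2*(-41)*√3) = -3420/(16 - 82*√3)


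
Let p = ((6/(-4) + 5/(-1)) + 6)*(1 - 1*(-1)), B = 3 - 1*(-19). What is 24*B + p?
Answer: 527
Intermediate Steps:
B = 22 (B = 3 + 19 = 22)
p = -1 (p = ((6*(-1/4) + 5*(-1)) + 6)*(1 + 1) = ((-3/2 - 5) + 6)*2 = (-13/2 + 6)*2 = -1/2*2 = -1)
24*B + p = 24*22 - 1 = 528 - 1 = 527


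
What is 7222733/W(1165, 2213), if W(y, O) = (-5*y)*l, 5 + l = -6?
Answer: 7222733/64075 ≈ 112.72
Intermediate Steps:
l = -11 (l = -5 - 6 = -11)
W(y, O) = 55*y (W(y, O) = -5*y*(-11) = 55*y)
7222733/W(1165, 2213) = 7222733/((55*1165)) = 7222733/64075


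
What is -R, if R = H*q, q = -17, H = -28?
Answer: -476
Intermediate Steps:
R = 476 (R = -28*(-17) = 476)
-R = -1*476 = -476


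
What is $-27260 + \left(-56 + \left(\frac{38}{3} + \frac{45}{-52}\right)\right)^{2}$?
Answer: $- \frac{615858335}{24336} \approx -25306.0$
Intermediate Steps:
$-27260 + \left(-56 + \left(\frac{38}{3} + \frac{45}{-52}\right)\right)^{2} = -27260 + \left(-56 + \left(38 \cdot \frac{1}{3} + 45 \left(- \frac{1}{52}\right)\right)\right)^{2} = -27260 + \left(-56 + \left(\frac{38}{3} - \frac{45}{52}\right)\right)^{2} = -27260 + \left(-56 + \frac{1841}{156}\right)^{2} = -27260 + \left(- \frac{6895}{156}\right)^{2} = -27260 + \frac{47541025}{24336} = - \frac{615858335}{24336}$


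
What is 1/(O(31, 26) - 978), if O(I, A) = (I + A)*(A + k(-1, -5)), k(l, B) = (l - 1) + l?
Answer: 1/333 ≈ 0.0030030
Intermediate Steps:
k(l, B) = -1 + 2*l (k(l, B) = (-1 + l) + l = -1 + 2*l)
O(I, A) = (-3 + A)*(A + I) (O(I, A) = (I + A)*(A + (-1 + 2*(-1))) = (A + I)*(A + (-1 - 2)) = (A + I)*(A - 3) = (A + I)*(-3 + A) = (-3 + A)*(A + I))
1/(O(31, 26) - 978) = 1/((26² - 3*26 - 3*31 + 26*31) - 978) = 1/((676 - 78 - 93 + 806) - 978) = 1/(1311 - 978) = 1/333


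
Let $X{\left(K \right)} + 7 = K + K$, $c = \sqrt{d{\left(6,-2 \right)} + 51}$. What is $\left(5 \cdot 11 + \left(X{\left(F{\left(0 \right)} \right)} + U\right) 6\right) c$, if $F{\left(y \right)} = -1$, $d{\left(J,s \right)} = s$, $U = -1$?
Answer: $-35$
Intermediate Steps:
$c = 7$ ($c = \sqrt{-2 + 51} = \sqrt{49} = 7$)
$X{\left(K \right)} = -7 + 2 K$ ($X{\left(K \right)} = -7 + \left(K + K\right) = -7 + 2 K$)
$\left(5 \cdot 11 + \left(X{\left(F{\left(0 \right)} \right)} + U\right) 6\right) c = \left(5 \cdot 11 + \left(\left(-7 + 2 \left(-1\right)\right) - 1\right) 6\right) 7 = \left(55 + \left(\left(-7 - 2\right) - 1\right) 6\right) 7 = \left(55 + \left(-9 - 1\right) 6\right) 7 = \left(55 - 60\right) 7 = \left(-5\right) 7 = -35$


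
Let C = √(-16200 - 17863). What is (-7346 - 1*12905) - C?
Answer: -20251 - I*√34063 ≈ -20251.0 - 184.56*I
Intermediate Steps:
C = I*√34063 (C = √(-34063) = I*√34063 ≈ 184.56*I)
(-7346 - 1*12905) - C = (-7346 - 1*12905) - I*√34063 = (-7346 - 12905) - I*√34063 = -20251 - I*√34063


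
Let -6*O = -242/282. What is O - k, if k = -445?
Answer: 376591/846 ≈ 445.14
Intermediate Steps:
O = 121/846 (O = -(-121)/(3*282) = -1/6*(-121/141) = 121/846 ≈ 0.14303)
O - k = 121/846 - 1*(-445) = 121/846 + 445 = 376591/846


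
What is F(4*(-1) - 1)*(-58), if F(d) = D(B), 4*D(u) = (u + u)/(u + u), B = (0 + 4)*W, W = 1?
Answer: -29/2 ≈ -14.500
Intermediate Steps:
B = 4 (B = (0 + 4)*1 = 4*1 = 4)
D(u) = 1/4 (D(u) = ((u + u)/(u + u))/4 = ((2*u)/((2*u)))/4 = ((2*u)*(1/(2*u)))/4 = (1/4)*1 = 1/4)
F(d) = 1/4
F(4*(-1) - 1)*(-58) = (1/4)*(-58) = -29/2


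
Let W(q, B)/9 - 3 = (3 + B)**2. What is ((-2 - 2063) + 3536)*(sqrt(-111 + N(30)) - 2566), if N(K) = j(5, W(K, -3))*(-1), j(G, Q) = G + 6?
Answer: -3774586 + 1471*I*sqrt(122) ≈ -3.7746e+6 + 16248.0*I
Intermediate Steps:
W(q, B) = 27 + 9*(3 + B)**2
j(G, Q) = 6 + G
N(K) = -11 (N(K) = (6 + 5)*(-1) = 11*(-1) = -11)
((-2 - 2063) + 3536)*(sqrt(-111 + N(30)) - 2566) = ((-2 - 2063) + 3536)*(sqrt(-111 - 11) - 2566) = (-2065 + 3536)*(sqrt(-122) - 2566) = 1471*(I*sqrt(122) - 2566) = 1471*(-2566 + I*sqrt(122)) = -3774586 + 1471*I*sqrt(122)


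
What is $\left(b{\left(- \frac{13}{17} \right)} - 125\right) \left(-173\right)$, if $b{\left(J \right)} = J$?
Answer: $\frac{369874}{17} \approx 21757.0$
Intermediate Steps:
$\left(b{\left(- \frac{13}{17} \right)} - 125\right) \left(-173\right) = \left(- \frac{13}{17} - 125\right) \left(-173\right) = \left(- \frac{2138}{17}\right) \left(-173\right) = \frac{369874}{17}$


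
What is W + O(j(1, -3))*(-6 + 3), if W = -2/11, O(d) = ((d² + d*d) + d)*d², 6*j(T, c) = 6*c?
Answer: -4457/11 ≈ -405.18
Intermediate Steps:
j(T, c) = c (j(T, c) = (6*c)/6 = c)
O(d) = d²*(d + 2*d²) (O(d) = ((d² + d²) + d)*d² = (2*d² + d)*d² = (d + 2*d²)*d² = d²*(d + 2*d²))
W = -2/11 (W = -2*1/11 = -2/11 ≈ -0.18182)
W + O(j(1, -3))*(-6 + 3) = -2/11 + ((-3)³*(1 + 2*(-3)))*(-6 + 3) = -2/11 - 27*(1 - 6)*(-3) = -2/11 - 27*(-5)*(-3) = -2/11 + 135*(-3) = -2/11 - 405 = -4457/11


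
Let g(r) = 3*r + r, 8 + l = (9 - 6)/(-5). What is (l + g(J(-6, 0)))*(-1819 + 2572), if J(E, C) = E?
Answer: -122739/5 ≈ -24548.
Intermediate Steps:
l = -43/5 (l = -8 + (9 - 6)/(-5) = -8 - ⅕*3 = -8 - ⅗ = -43/5 ≈ -8.6000)
g(r) = 4*r
(l + g(J(-6, 0)))*(-1819 + 2572) = (-43/5 + 4*(-6))*(-1819 + 2572) = (-43/5 - 24)*753 = -163/5*753 = -122739/5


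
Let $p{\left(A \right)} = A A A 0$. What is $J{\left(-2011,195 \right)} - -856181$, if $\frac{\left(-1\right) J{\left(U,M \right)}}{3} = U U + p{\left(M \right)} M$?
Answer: $-11276182$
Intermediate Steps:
$p{\left(A \right)} = 0$ ($p{\left(A \right)} = A^{2} \cdot 0 = 0$)
$J{\left(U,M \right)} = - 3 U^{2}$ ($J{\left(U,M \right)} = - 3 \left(U U + 0 M\right) = - 3 \left(U^{2} + 0\right) = - 3 U^{2}$)
$J{\left(-2011,195 \right)} - -856181 = - 3 \left(-2011\right)^{2} - -856181 = \left(-3\right) 4044121 + 856181 = -12132363 + 856181 = -11276182$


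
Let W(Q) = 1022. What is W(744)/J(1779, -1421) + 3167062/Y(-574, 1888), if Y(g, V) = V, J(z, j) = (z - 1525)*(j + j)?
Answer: 40824978255/24337264 ≈ 1677.5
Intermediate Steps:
J(z, j) = 2*j*(-1525 + z) (J(z, j) = (-1525 + z)*(2*j) = 2*j*(-1525 + z))
W(744)/J(1779, -1421) + 3167062/Y(-574, 1888) = 1022/((2*(-1421)*(-1525 + 1779))) + 3167062/1888 = 1022/((2*(-1421)*254)) + 3167062*(1/1888) = 1022/(-721868) + 1583531/944 = 1022*(-1/721868) + 1583531/944 = -73/51562 + 1583531/944 = 40824978255/24337264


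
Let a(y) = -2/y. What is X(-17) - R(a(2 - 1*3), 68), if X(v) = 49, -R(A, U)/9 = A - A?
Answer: 49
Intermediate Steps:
R(A, U) = 0 (R(A, U) = -9*(A - A) = -9*0 = 0)
X(-17) - R(a(2 - 1*3), 68) = 49 - 1*0 = 49 + 0 = 49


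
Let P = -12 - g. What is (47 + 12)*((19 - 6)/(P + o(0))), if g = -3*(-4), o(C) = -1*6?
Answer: -767/30 ≈ -25.567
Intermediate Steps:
o(C) = -6
g = 12
P = -24 (P = -12 - 1*12 = -12 - 12 = -24)
(47 + 12)*((19 - 6)/(P + o(0))) = (47 + 12)*((19 - 6)/(-24 - 6)) = 59*(13/(-30)) = 59*(13*(-1/30)) = 59*(-13/30) = -767/30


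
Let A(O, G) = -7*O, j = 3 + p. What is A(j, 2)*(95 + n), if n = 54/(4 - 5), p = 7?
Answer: -2870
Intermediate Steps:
j = 10 (j = 3 + 7 = 10)
n = -54 (n = 54/(-1) = 54*(-1) = -54)
A(j, 2)*(95 + n) = (-7*10)*(95 - 54) = -70*41 = -2870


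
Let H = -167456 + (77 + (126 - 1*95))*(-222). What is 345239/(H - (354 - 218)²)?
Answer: -345239/209928 ≈ -1.6446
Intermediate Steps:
H = -191432 (H = -167456 + (77 + (126 - 95))*(-222) = -167456 + (77 + 31)*(-222) = -167456 + 108*(-222) = -167456 - 23976 = -191432)
345239/(H - (354 - 218)²) = 345239/(-191432 - (354 - 218)²) = 345239/(-191432 - 1*136²) = 345239/(-191432 - 1*18496) = 345239/(-191432 - 18496) = 345239/(-209928) = 345239*(-1/209928) = -345239/209928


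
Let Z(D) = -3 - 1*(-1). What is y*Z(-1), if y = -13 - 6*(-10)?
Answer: -94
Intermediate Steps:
Z(D) = -2 (Z(D) = -3 + 1 = -2)
y = 47 (y = -13 + 60 = 47)
y*Z(-1) = 47*(-2) = -94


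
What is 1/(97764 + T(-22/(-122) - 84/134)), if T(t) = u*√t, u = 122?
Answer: 1637547/160093256233 - 5*I*√298351/320186512466 ≈ 1.0229e-5 - 8.5296e-9*I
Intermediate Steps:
T(t) = 122*√t
1/(97764 + T(-22/(-122) - 84/134)) = 1/(97764 + 122*√(-22/(-122) - 84/134)) = 1/(97764 + 122*√(-22*(-1/122) - 84*1/134)) = 1/(97764 + 122*√(11/61 - 42/67)) = 1/(97764 + 122*√(-1825/4087)) = 1/(97764 + 122*(5*I*√298351/4087)) = 1/(97764 + 10*I*√298351/67)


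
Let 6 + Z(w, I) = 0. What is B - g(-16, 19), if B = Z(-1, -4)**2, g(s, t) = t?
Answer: 17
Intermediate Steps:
Z(w, I) = -6 (Z(w, I) = -6 + 0 = -6)
B = 36 (B = (-6)**2 = 36)
B - g(-16, 19) = 36 - 1*19 = 36 - 19 = 17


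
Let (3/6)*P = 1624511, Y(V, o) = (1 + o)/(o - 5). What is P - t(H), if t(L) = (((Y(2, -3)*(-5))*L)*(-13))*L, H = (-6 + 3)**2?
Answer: 12990823/4 ≈ 3.2477e+6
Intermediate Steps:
Y(V, o) = (1 + o)/(-5 + o)
P = 3249022 (P = 2*1624511 = 3249022)
H = 9 (H = (-3)**2 = 9)
t(L) = 65*L**2/4 (t(L) = (((((1 - 3)/(-5 - 3))*(-5))*L)*(-13))*L = ((((-2/(-8))*(-5))*L)*(-13))*L = (((-1/8*(-2)*(-5))*L)*(-13))*L = ((((1/4)*(-5))*L)*(-13))*L = (-5*L/4*(-13))*L = (65*L/4)*L = 65*L**2/4)
P - t(H) = 3249022 - 65*9**2/4 = 3249022 - 65*81/4 = 3249022 - 1*5265/4 = 3249022 - 5265/4 = 12990823/4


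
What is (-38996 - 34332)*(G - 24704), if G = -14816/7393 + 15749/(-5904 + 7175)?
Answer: 17014560472759248/9396503 ≈ 1.8107e+9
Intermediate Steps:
G = 97601221/9396503 (G = -14816*1/7393 + 15749/1271 = -14816/7393 + 15749*(1/1271) = -14816/7393 + 15749/1271 = 97601221/9396503 ≈ 10.387)
(-38996 - 34332)*(G - 24704) = (-38996 - 34332)*(97601221/9396503 - 24704) = -73328*(-232033608891/9396503) = 17014560472759248/9396503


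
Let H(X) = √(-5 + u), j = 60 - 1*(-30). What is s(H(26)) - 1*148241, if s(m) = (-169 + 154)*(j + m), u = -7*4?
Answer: -149591 - 15*I*√33 ≈ -1.4959e+5 - 86.168*I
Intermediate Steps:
u = -28
j = 90 (j = 60 + 30 = 90)
H(X) = I*√33 (H(X) = √(-5 - 28) = √(-33) = I*√33)
s(m) = -1350 - 15*m (s(m) = (-169 + 154)*(90 + m) = -15*(90 + m) = -1350 - 15*m)
s(H(26)) - 1*148241 = (-1350 - 15*I*√33) - 1*148241 = (-1350 - 15*I*√33) - 148241 = -149591 - 15*I*√33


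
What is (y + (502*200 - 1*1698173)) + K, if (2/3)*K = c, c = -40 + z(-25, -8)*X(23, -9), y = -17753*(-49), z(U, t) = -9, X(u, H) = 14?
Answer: -728125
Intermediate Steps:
y = 869897
c = -166 (c = -40 - 9*14 = -40 - 126 = -166)
K = -249 (K = (3/2)*(-166) = -249)
(y + (502*200 - 1*1698173)) + K = (869897 + (502*200 - 1*1698173)) - 249 = (869897 + (100400 - 1698173)) - 249 = (869897 - 1597773) - 249 = -727876 - 249 = -728125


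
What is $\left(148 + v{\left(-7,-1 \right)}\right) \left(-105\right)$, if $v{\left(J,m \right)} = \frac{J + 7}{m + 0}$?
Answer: $-15540$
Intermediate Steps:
$v{\left(J,m \right)} = \frac{7 + J}{m}$
$\left(148 + v{\left(-7,-1 \right)}\right) \left(-105\right) = \left(148 + \frac{7 - 7}{-1}\right) \left(-105\right) = \left(148 - 0\right) \left(-105\right) = \left(148 + 0\right) \left(-105\right) = 148 \left(-105\right) = -15540$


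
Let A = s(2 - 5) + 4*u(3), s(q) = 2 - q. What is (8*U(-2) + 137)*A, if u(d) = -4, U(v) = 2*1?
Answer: -1683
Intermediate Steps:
U(v) = 2
A = -11 (A = (2 - (2 - 5)) + 4*(-4) = (2 - 1*(-3)) - 16 = (2 + 3) - 16 = 5 - 16 = -11)
(8*U(-2) + 137)*A = (8*2 + 137)*(-11) = (16 + 137)*(-11) = 153*(-11) = -1683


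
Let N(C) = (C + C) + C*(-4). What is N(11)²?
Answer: 484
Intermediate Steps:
N(C) = -2*C (N(C) = 2*C - 4*C = -2*C)
N(11)² = (-2*11)² = (-22)² = 484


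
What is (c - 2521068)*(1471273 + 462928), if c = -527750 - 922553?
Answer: -7681429759571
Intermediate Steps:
c = -1450303
(c - 2521068)*(1471273 + 462928) = (-1450303 - 2521068)*(1471273 + 462928) = -3971371*1934201 = -7681429759571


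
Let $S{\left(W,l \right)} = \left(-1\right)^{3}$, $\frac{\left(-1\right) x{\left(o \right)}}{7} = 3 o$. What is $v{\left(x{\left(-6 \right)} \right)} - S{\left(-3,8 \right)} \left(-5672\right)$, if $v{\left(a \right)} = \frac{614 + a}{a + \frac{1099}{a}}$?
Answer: $- \frac{2748256}{485} \approx -5666.5$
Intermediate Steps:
$x{\left(o \right)} = - 21 o$ ($x{\left(o \right)} = - 7 \cdot 3 o = - 21 o$)
$S{\left(W,l \right)} = -1$
$v{\left(a \right)} = \frac{614 + a}{a + \frac{1099}{a}}$
$v{\left(x{\left(-6 \right)} \right)} - S{\left(-3,8 \right)} \left(-5672\right) = \frac{\left(-21\right) \left(-6\right) \left(614 - -126\right)}{1099 + \left(\left(-21\right) \left(-6\right)\right)^{2}} - \left(-1\right) \left(-5672\right) = \frac{126 \left(614 + 126\right)}{1099 + 126^{2}} - 5672 = 126 \frac{1}{1099 + 15876} \cdot 740 - 5672 = 126 \cdot \frac{1}{16975} \cdot 740 - 5672 = \frac{2664}{485} - 5672 = - \frac{2748256}{485}$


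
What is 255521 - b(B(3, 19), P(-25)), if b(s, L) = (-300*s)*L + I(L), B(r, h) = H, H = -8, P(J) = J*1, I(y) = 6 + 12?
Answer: 315503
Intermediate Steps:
I(y) = 18
P(J) = J
B(r, h) = -8
b(s, L) = 18 - 300*L*s (b(s, L) = (-300*s)*L + 18 = -300*L*s + 18 = 18 - 300*L*s)
255521 - b(B(3, 19), P(-25)) = 255521 - (18 - 300*(-25)*(-8)) = 255521 - (18 - 60000) = 255521 - 1*(-59982) = 255521 + 59982 = 315503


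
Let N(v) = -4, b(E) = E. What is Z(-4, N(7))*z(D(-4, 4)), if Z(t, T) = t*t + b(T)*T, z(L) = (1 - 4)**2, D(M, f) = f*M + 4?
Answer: 288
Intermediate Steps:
D(M, f) = 4 + M*f (D(M, f) = M*f + 4 = 4 + M*f)
z(L) = 9 (z(L) = (-3)**2 = 9)
Z(t, T) = T**2 + t**2 (Z(t, T) = t*t + T*T = t**2 + T**2 = T**2 + t**2)
Z(-4, N(7))*z(D(-4, 4)) = ((-4)**2 + (-4)**2)*9 = (16 + 16)*9 = 32*9 = 288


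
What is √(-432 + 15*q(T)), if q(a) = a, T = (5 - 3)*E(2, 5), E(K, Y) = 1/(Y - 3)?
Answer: I*√417 ≈ 20.421*I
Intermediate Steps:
E(K, Y) = 1/(-3 + Y)
T = 1 (T = (5 - 3)/(-3 + 5) = 2/2 = 2*(½) = 1)
√(-432 + 15*q(T)) = √(-432 + 15*1) = √(-432 + 15) = √(-417) = I*√417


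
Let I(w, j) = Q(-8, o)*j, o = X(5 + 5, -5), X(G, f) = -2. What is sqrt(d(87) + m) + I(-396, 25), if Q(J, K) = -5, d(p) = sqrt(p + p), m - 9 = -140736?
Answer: -125 + I*sqrt(140727 - sqrt(174)) ≈ -125.0 + 375.12*I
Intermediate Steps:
m = -140727 (m = 9 - 140736 = -140727)
d(p) = sqrt(2)*sqrt(p) (d(p) = sqrt(2*p) = sqrt(2)*sqrt(p))
o = -2
I(w, j) = -5*j
sqrt(d(87) + m) + I(-396, 25) = sqrt(sqrt(2)*sqrt(87) - 140727) - 5*25 = sqrt(sqrt(174) - 140727) - 125 = sqrt(-140727 + sqrt(174)) - 125 = -125 + sqrt(-140727 + sqrt(174))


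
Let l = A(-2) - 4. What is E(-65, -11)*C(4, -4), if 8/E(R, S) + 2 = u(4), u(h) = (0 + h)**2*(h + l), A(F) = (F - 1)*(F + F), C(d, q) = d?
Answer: 16/95 ≈ 0.16842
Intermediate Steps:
A(F) = 2*F*(-1 + F) (A(F) = (-1 + F)*(2*F) = 2*F*(-1 + F))
l = 8 (l = 2*(-2)*(-1 - 2) - 4 = 2*(-2)*(-3) - 4 = 12 - 4 = 8)
u(h) = h**2*(8 + h) (u(h) = (0 + h)**2*(h + 8) = h**2*(8 + h))
E(R, S) = 4/95 (E(R, S) = 8/(-2 + 4**2*(8 + 4)) = 8/(-2 + 16*12) = 8/(-2 + 192) = 8/190 = 8*(1/190) = 4/95)
E(-65, -11)*C(4, -4) = (4/95)*4 = 16/95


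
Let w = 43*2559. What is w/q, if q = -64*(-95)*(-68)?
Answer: -110037/413440 ≈ -0.26615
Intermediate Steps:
w = 110037
q = -413440 (q = 6080*(-68) = -413440)
w/q = 110037/(-413440) = 110037*(-1/413440) = -110037/413440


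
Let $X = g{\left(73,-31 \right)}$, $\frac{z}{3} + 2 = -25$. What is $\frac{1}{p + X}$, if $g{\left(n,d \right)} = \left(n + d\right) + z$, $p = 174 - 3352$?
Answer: $- \frac{1}{3217} \approx -0.00031085$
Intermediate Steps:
$p = -3178$
$z = -81$ ($z = -6 + 3 \left(-25\right) = -6 - 75 = -81$)
$g{\left(n,d \right)} = -81 + d + n$ ($g{\left(n,d \right)} = \left(n + d\right) - 81 = \left(d + n\right) - 81 = -81 + d + n$)
$X = -39$ ($X = -81 - 31 + 73 = -39$)
$\frac{1}{p + X} = \frac{1}{-3178 - 39} = \frac{1}{-3217} = - \frac{1}{3217}$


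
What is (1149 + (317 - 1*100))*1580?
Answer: 2158280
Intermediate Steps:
(1149 + (317 - 1*100))*1580 = (1149 + (317 - 100))*1580 = (1149 + 217)*1580 = 1366*1580 = 2158280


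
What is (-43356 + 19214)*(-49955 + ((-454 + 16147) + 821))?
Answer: 807332622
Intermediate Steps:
(-43356 + 19214)*(-49955 + ((-454 + 16147) + 821)) = -24142*(-49955 + (15693 + 821)) = -24142*(-49955 + 16514) = -24142*(-33441) = 807332622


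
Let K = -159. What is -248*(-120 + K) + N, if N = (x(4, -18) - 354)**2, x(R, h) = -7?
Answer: 199513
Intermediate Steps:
N = 130321 (N = (-7 - 354)**2 = (-361)**2 = 130321)
-248*(-120 + K) + N = -248*(-120 - 159) + 130321 = -248*(-279) + 130321 = 69192 + 130321 = 199513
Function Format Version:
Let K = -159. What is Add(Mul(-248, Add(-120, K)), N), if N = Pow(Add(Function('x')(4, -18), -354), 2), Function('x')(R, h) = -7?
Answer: 199513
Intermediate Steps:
N = 130321 (N = Pow(Add(-7, -354), 2) = Pow(-361, 2) = 130321)
Add(Mul(-248, Add(-120, K)), N) = Add(Mul(-248, Add(-120, -159)), 130321) = Add(Mul(-248, -279), 130321) = Add(69192, 130321) = 199513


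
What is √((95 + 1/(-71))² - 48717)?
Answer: 9*I*√2470381/71 ≈ 199.24*I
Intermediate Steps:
√((95 + 1/(-71))² - 48717) = √((95 - 1/71)² - 48717) = √((6744/71)² - 48717) = √(45481536/5041 - 48717) = √(-200100861/5041) = 9*I*√2470381/71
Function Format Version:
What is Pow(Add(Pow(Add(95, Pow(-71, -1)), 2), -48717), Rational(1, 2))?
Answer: Mul(Rational(9, 71), I, Pow(2470381, Rational(1, 2))) ≈ Mul(199.24, I)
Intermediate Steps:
Pow(Add(Pow(Add(95, Pow(-71, -1)), 2), -48717), Rational(1, 2)) = Pow(Add(Pow(Add(95, Rational(-1, 71)), 2), -48717), Rational(1, 2)) = Pow(Add(Pow(Rational(6744, 71), 2), -48717), Rational(1, 2)) = Pow(Add(Rational(45481536, 5041), -48717), Rational(1, 2)) = Pow(Rational(-200100861, 5041), Rational(1, 2)) = Mul(Rational(9, 71), I, Pow(2470381, Rational(1, 2)))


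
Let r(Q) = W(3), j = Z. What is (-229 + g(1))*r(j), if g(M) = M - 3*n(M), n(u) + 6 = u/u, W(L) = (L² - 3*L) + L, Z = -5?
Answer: -639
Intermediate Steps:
j = -5
W(L) = L² - 2*L
n(u) = -5 (n(u) = -6 + u/u = -6 + 1 = -5)
r(Q) = 3 (r(Q) = 3*(-2 + 3) = 3*1 = 3)
g(M) = 15 + M (g(M) = M - 3*(-5) = M + 15 = 15 + M)
(-229 + g(1))*r(j) = (-229 + (15 + 1))*3 = (-229 + 16)*3 = -213*3 = -639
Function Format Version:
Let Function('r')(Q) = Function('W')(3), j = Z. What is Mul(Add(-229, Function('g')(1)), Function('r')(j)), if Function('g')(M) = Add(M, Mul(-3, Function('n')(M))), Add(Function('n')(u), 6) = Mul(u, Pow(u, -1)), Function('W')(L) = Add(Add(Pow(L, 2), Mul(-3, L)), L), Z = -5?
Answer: -639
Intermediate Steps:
j = -5
Function('W')(L) = Add(Pow(L, 2), Mul(-2, L))
Function('n')(u) = -5 (Function('n')(u) = Add(-6, Mul(u, Pow(u, -1))) = Add(-6, 1) = -5)
Function('r')(Q) = 3 (Function('r')(Q) = Mul(3, Add(-2, 3)) = Mul(3, 1) = 3)
Function('g')(M) = Add(15, M) (Function('g')(M) = Add(M, Mul(-3, -5)) = Add(M, 15) = Add(15, M))
Mul(Add(-229, Function('g')(1)), Function('r')(j)) = Mul(Add(-229, Add(15, 1)), 3) = Mul(Add(-229, 16), 3) = Mul(-213, 3) = -639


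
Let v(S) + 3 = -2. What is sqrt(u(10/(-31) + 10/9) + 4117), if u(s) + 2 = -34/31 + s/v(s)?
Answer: sqrt(35579785)/93 ≈ 64.138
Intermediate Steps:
v(S) = -5 (v(S) = -3 - 2 = -5)
u(s) = -96/31 - s/5 (u(s) = -2 + (-34/31 + s/(-5)) = -2 + (-34*1/31 + s*(-1/5)) = -2 + (-34/31 - s/5) = -96/31 - s/5)
sqrt(u(10/(-31) + 10/9) + 4117) = sqrt((-96/31 - (10/(-31) + 10/9)/5) + 4117) = sqrt((-96/31 - (10*(-1/31) + 10*(1/9))/5) + 4117) = sqrt((-96/31 - (-10/31 + 10/9)/5) + 4117) = sqrt((-96/31 - 1/5*220/279) + 4117) = sqrt((-96/31 - 44/279) + 4117) = sqrt(-908/279 + 4117) = sqrt(1147735/279) = sqrt(35579785)/93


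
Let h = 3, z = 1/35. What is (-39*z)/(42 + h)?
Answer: -13/525 ≈ -0.024762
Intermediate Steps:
z = 1/35 ≈ 0.028571
(-39*z)/(42 + h) = (-39*1/35)/(42 + 3) = -39/35/45 = -39/35*1/45 = -13/525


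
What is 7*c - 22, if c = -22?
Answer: -176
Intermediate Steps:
7*c - 22 = 7*(-22) - 22 = -154 - 22 = -176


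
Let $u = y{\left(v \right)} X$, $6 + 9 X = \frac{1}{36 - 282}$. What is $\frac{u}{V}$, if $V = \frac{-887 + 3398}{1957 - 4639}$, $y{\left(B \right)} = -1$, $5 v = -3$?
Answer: $- \frac{220073}{308853} \approx -0.71255$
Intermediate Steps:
$v = - \frac{3}{5}$ ($v = \frac{1}{5} \left(-3\right) = - \frac{3}{5} \approx -0.6$)
$X = - \frac{1477}{2214}$ ($X = - \frac{2}{3} + \frac{1}{9 \left(36 - 282\right)} = - \frac{2}{3} + \frac{1}{9 \left(-246\right)} = - \frac{2}{3} + \frac{1}{9} \left(- \frac{1}{246}\right) = - \frac{2}{3} - \frac{1}{2214} = - \frac{1477}{2214} \approx -0.66712$)
$u = \frac{1477}{2214}$ ($u = \left(-1\right) \left(- \frac{1477}{2214}\right) = \frac{1477}{2214} \approx 0.66712$)
$V = - \frac{279}{298}$ ($V = \frac{2511}{-2682} = 2511 \left(- \frac{1}{2682}\right) = - \frac{279}{298} \approx -0.93624$)
$\frac{u}{V} = \frac{1477}{2214 \left(- \frac{279}{298}\right)} = \frac{1477}{2214} \left(- \frac{298}{279}\right) = - \frac{220073}{308853}$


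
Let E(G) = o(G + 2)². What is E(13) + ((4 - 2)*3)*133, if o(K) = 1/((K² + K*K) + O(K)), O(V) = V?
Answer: 172547551/216225 ≈ 798.00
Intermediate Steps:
o(K) = 1/(K + 2*K²) (o(K) = 1/((K² + K*K) + K) = 1/((K² + K²) + K) = 1/(2*K² + K) = 1/(K + 2*K²))
E(G) = 1/((2 + G)²*(5 + 2*G)²) (E(G) = (1/((G + 2)*(1 + 2*(G + 2))))² = (1/((2 + G)*(1 + 2*(2 + G))))² = (1/((2 + G)*(1 + (4 + 2*G))))² = (1/((2 + G)*(5 + 2*G)))² = 1/((2 + G)²*(5 + 2*G)²))
E(13) + ((4 - 2)*3)*133 = (2 + 13 + 2*(2 + 13)²)⁻² + ((4 - 2)*3)*133 = (2 + 13 + 2*15²)⁻² + (2*3)*133 = (2 + 13 + 2*225)⁻² + 6*133 = (2 + 13 + 450)⁻² + 798 = 465⁻² + 798 = 1/216225 + 798 = 172547551/216225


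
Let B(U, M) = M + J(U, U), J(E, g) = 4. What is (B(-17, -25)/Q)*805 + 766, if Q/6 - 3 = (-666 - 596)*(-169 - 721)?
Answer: 1720710721/2246366 ≈ 766.00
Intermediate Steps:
Q = 6739098 (Q = 18 + 6*((-666 - 596)*(-169 - 721)) = 18 + 6*(-1262*(-890)) = 18 + 6*1123180 = 18 + 6739080 = 6739098)
B(U, M) = 4 + M (B(U, M) = M + 4 = 4 + M)
(B(-17, -25)/Q)*805 + 766 = ((4 - 25)/6739098)*805 + 766 = -21*1/6739098*805 + 766 = -7/2246366*805 + 766 = -5635/2246366 + 766 = 1720710721/2246366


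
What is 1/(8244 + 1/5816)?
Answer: 5816/47947105 ≈ 0.00012130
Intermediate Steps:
1/(8244 + 1/5816) = 1/(47947105/5816) = 5816/47947105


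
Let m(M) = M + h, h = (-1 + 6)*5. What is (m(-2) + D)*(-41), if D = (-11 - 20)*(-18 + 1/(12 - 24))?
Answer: -287123/12 ≈ -23927.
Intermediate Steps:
h = 25 (h = 5*5 = 25)
m(M) = 25 + M (m(M) = M + 25 = 25 + M)
D = 6727/12 (D = -31*(-18 + 1/(-12)) = -31*(-18 - 1/12) = -31*(-217/12) = 6727/12 ≈ 560.58)
(m(-2) + D)*(-41) = ((25 - 2) + 6727/12)*(-41) = (23 + 6727/12)*(-41) = (7003/12)*(-41) = -287123/12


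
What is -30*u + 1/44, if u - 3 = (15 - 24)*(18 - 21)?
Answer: -39599/44 ≈ -899.98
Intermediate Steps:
u = 30 (u = 3 + (15 - 24)*(18 - 21) = 3 - 9*(-3) = 3 + 27 = 30)
-30*u + 1/44 = -30*30 + 1/44 = -900 + 1/44 = -39599/44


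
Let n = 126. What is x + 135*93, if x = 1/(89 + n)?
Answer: 2699326/215 ≈ 12555.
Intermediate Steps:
x = 1/215 (x = 1/(89 + 126) = 1/215 ≈ 0.0046512)
x + 135*93 = 1/215 + 135*93 = 1/215 + 12555 = 2699326/215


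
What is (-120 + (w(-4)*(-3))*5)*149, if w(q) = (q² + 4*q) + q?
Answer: -8940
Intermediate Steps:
w(q) = q² + 5*q
(-120 + (w(-4)*(-3))*5)*149 = (-120 + (-4*(5 - 4)*(-3))*5)*149 = (-120 + (-4*1*(-3))*5)*149 = (-120 - 4*(-3)*5)*149 = (-120 + 12*5)*149 = (-120 + 60)*149 = -60*149 = -8940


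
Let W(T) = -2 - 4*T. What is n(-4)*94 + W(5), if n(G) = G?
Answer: -398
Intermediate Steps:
n(-4)*94 + W(5) = -4*94 + (-2 - 4*5) = -376 + (-2 - 20) = -376 - 22 = -398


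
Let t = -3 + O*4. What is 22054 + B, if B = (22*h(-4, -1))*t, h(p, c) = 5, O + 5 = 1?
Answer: 19964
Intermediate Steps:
O = -4 (O = -5 + 1 = -4)
t = -19 (t = -3 - 4*4 = -3 - 16 = -19)
B = -2090 (B = (22*5)*(-19) = 110*(-19) = -2090)
22054 + B = 22054 - 2090 = 19964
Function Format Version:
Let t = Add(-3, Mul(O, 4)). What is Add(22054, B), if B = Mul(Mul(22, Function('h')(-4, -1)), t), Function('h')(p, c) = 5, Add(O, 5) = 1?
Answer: 19964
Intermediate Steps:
O = -4 (O = Add(-5, 1) = -4)
t = -19 (t = Add(-3, Mul(-4, 4)) = Add(-3, -16) = -19)
B = -2090 (B = Mul(Mul(22, 5), -19) = Mul(110, -19) = -2090)
Add(22054, B) = Add(22054, -2090) = 19964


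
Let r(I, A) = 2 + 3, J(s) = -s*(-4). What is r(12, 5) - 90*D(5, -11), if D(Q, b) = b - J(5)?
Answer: 2795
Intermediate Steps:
J(s) = 4*s
r(I, A) = 5
D(Q, b) = -20 + b (D(Q, b) = b - 4*5 = b - 1*20 = b - 20 = -20 + b)
r(12, 5) - 90*D(5, -11) = 5 - 90*(-20 - 11) = 5 - 90*(-31) = 5 + 2790 = 2795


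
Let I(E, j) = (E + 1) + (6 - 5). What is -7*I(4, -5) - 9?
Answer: -51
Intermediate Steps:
I(E, j) = 2 + E (I(E, j) = (1 + E) + 1 = 2 + E)
-7*I(4, -5) - 9 = -7*(2 + 4) - 9 = -7*6 - 9 = -42 - 9 = -51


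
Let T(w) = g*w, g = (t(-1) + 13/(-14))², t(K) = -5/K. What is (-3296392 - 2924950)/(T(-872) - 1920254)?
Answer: 152422879/47400364 ≈ 3.2156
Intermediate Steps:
g = 3249/196 (g = (-5/(-1) + 13/(-14))² = (-5*(-1) + 13*(-1/14))² = (5 - 13/14)² = (57/14)² = 3249/196 ≈ 16.577)
T(w) = 3249*w/196
(-3296392 - 2924950)/(T(-872) - 1920254) = (-3296392 - 2924950)/((3249/196)*(-872) - 1920254) = -6221342/(-708282/49 - 1920254) = -6221342/(-94800728/49) = -6221342*(-49/94800728) = 152422879/47400364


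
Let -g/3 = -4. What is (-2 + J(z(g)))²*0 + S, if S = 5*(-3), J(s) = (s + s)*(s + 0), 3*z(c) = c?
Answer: -15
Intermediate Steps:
g = 12 (g = -3*(-4) = 12)
z(c) = c/3
J(s) = 2*s² (J(s) = (2*s)*s = 2*s²)
S = -15
(-2 + J(z(g)))²*0 + S = (-2 + 2*((⅓)*12)²)²*0 - 15 = (-2 + 2*4²)²*0 - 15 = (-2 + 2*16)²*0 - 15 = (-2 + 32)²*0 - 15 = 30²*0 - 15 = 900*0 - 15 = 0 - 15 = -15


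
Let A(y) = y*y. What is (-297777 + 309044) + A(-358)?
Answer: 139431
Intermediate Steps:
A(y) = y²
(-297777 + 309044) + A(-358) = (-297777 + 309044) + (-358)² = 11267 + 128164 = 139431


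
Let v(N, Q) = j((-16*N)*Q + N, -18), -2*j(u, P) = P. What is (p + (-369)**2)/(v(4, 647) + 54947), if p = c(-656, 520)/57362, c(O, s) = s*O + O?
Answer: 3905062753/1576193036 ≈ 2.4775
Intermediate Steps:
c(O, s) = O + O*s (c(O, s) = O*s + O = O + O*s)
p = -170888/28681 (p = -656*(1 + 520)/57362 = -656*521*(1/57362) = -341776*1/57362 = -170888/28681 ≈ -5.9582)
j(u, P) = -P/2
v(N, Q) = 9 (v(N, Q) = -1/2*(-18) = 9)
(p + (-369)**2)/(v(4, 647) + 54947) = (-170888/28681 + (-369)**2)/(9 + 54947) = (-170888/28681 + 136161)/54956 = (3905062753/28681)*(1/54956) = 3905062753/1576193036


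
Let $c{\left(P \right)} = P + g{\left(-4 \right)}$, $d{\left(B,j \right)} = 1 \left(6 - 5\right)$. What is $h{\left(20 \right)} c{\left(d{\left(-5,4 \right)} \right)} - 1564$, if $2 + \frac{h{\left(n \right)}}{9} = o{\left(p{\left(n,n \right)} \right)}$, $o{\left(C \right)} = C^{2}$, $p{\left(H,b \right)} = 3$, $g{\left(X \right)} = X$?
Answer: $-1753$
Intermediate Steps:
$d{\left(B,j \right)} = 1$ ($d{\left(B,j \right)} = 1 \cdot 1 = 1$)
$h{\left(n \right)} = 63$ ($h{\left(n \right)} = -18 + 9 \cdot 3^{2} = -18 + 9 \cdot 9 = -18 + 81 = 63$)
$c{\left(P \right)} = -4 + P$ ($c{\left(P \right)} = P - 4 = -4 + P$)
$h{\left(20 \right)} c{\left(d{\left(-5,4 \right)} \right)} - 1564 = 63 \left(-4 + 1\right) - 1564 = 63 \left(-3\right) - 1564 = -189 - 1564 = -1753$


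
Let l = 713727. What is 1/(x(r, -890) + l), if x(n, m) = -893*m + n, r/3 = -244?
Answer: 1/1507765 ≈ 6.6323e-7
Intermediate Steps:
r = -732 (r = 3*(-244) = -732)
x(n, m) = n - 893*m
1/(x(r, -890) + l) = 1/((-732 - 893*(-890)) + 713727) = 1/((-732 + 794770) + 713727) = 1/(794038 + 713727) = 1/1507765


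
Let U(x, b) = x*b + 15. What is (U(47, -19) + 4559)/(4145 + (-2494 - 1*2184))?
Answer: -3681/533 ≈ -6.9062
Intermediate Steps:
U(x, b) = 15 + b*x (U(x, b) = b*x + 15 = 15 + b*x)
(U(47, -19) + 4559)/(4145 + (-2494 - 1*2184)) = ((15 - 19*47) + 4559)/(4145 + (-2494 - 1*2184)) = ((15 - 893) + 4559)/(4145 + (-2494 - 2184)) = (-878 + 4559)/(4145 - 4678) = 3681/(-533) = 3681*(-1/533) = -3681/533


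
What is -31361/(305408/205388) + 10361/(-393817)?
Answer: -634161654613211/30068715584 ≈ -21090.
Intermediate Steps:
-31361/(305408/205388) + 10361/(-393817) = -31361/(305408*(1/205388)) + 10361*(-1/393817) = -31361/76352/51347 - 10361/393817 = -31361*51347/76352 - 10361/393817 = -1610293267/76352 - 10361/393817 = -634161654613211/30068715584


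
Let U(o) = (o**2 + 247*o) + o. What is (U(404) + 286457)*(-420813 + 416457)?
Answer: -2395211940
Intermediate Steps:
U(o) = o**2 + 248*o
(U(404) + 286457)*(-420813 + 416457) = (404*(248 + 404) + 286457)*(-420813 + 416457) = (404*652 + 286457)*(-4356) = (263408 + 286457)*(-4356) = 549865*(-4356) = -2395211940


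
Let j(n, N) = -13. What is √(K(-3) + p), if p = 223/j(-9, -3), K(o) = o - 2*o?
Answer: 2*I*√598/13 ≈ 3.7622*I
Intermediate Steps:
K(o) = -o
p = -223/13 (p = 223/(-13) = 223*(-1/13) = -223/13 ≈ -17.154)
√(K(-3) + p) = √(-1*(-3) - 223/13) = √(3 - 223/13) = √(-184/13) = 2*I*√598/13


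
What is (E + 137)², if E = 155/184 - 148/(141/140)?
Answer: 55836272209/673091136 ≈ 82.955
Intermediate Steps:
E = -3790625/25944 (E = 155*(1/184) - 148/(141*(1/140)) = 155/184 - 148/141/140 = 155/184 - 148*140/141 = 155/184 - 20720/141 = -3790625/25944 ≈ -146.11)
(E + 137)² = (-3790625/25944 + 137)² = (-236297/25944)² = 55836272209/673091136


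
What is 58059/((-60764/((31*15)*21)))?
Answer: -566946135/60764 ≈ -9330.3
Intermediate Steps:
58059/((-60764/((31*15)*21))) = 58059/((-60764/(465*21))) = 58059/((-60764/9765)) = 58059/((-60764*1/9765)) = 58059/(-60764/9765) = 58059*(-9765/60764) = -566946135/60764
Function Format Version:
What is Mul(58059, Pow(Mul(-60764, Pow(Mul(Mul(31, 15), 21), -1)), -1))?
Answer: Rational(-566946135, 60764) ≈ -9330.3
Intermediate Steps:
Mul(58059, Pow(Mul(-60764, Pow(Mul(Mul(31, 15), 21), -1)), -1)) = Mul(58059, Pow(Mul(-60764, Pow(Mul(465, 21), -1)), -1)) = Mul(58059, Pow(Mul(-60764, Pow(9765, -1)), -1)) = Mul(58059, Pow(Mul(-60764, Rational(1, 9765)), -1)) = Mul(58059, Pow(Rational(-60764, 9765), -1)) = Mul(58059, Rational(-9765, 60764)) = Rational(-566946135, 60764)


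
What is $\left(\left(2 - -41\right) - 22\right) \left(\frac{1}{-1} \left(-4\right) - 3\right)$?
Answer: $21$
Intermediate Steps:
$\left(\left(2 - -41\right) - 22\right) \left(\frac{1}{-1} \left(-4\right) - 3\right) = \left(\left(2 + 41\right) + \left(-60 + 38\right)\right) \left(\left(-1\right) \left(-4\right) - 3\right) = \left(43 - 22\right) \left(4 - 3\right) = 21 \cdot 1 = 21$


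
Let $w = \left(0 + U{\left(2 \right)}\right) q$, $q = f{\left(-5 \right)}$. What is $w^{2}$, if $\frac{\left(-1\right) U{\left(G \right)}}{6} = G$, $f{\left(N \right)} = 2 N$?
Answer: $14400$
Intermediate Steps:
$U{\left(G \right)} = - 6 G$
$q = -10$ ($q = 2 \left(-5\right) = -10$)
$w = 120$ ($w = \left(0 - 12\right) \left(-10\right) = \left(-12\right) \left(-10\right) = 120$)
$w^{2} = 120^{2} = 14400$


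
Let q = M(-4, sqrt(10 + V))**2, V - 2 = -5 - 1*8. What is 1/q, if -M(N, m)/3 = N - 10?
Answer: 1/1764 ≈ 0.00056689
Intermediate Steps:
V = -11 (V = 2 + (-5 - 1*8) = 2 + (-5 - 8) = 2 - 13 = -11)
M(N, m) = 30 - 3*N (M(N, m) = -3*(N - 10) = -3*(-10 + N) = 30 - 3*N)
q = 1764 (q = (30 - 3*(-4))**2 = (30 + 12)**2 = 42**2 = 1764)
1/q = 1/1764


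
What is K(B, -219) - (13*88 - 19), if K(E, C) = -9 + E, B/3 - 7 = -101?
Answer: -1416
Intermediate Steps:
B = -282 (B = 21 + 3*(-101) = 21 - 303 = -282)
K(B, -219) - (13*88 - 19) = (-9 - 282) - (13*88 - 19) = -291 - (1144 - 19) = -291 - 1*1125 = -291 - 1125 = -1416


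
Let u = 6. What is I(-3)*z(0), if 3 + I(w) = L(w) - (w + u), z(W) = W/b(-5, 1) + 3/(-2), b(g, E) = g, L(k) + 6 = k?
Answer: 45/2 ≈ 22.500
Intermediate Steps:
L(k) = -6 + k
z(W) = -3/2 - W/5 (z(W) = W/(-5) + 3/(-2) = W*(-⅕) + 3*(-½) = -W/5 - 3/2 = -3/2 - W/5)
I(w) = -15 (I(w) = -3 + ((-6 + w) - (w + 6)) = -3 + ((-6 + w) - (6 + w)) = -3 + ((-6 + w) + (-6 - w)) = -3 - 12 = -15)
I(-3)*z(0) = -15*(-3/2 - ⅕*0) = -15*(-3/2 + 0) = -15*(-3/2) = 45/2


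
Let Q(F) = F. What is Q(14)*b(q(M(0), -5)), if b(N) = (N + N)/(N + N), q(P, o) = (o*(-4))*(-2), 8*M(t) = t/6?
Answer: 14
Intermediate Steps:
M(t) = t/48 (M(t) = (t/6)/8 = t/48)
q(P, o) = 8*o (q(P, o) = -4*o*(-2) = 8*o)
b(N) = 1 (b(N) = (2*N)/((2*N)) = (2*N)*(1/(2*N)) = 1)
Q(14)*b(q(M(0), -5)) = 14*1 = 14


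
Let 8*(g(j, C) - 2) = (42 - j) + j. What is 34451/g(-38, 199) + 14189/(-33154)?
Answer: 4568342335/961466 ≈ 4751.4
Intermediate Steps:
g(j, C) = 29/4 (g(j, C) = 2 + ((42 - j) + j)/8 = 2 + (⅛)*42 = 2 + 21/4 = 29/4)
34451/g(-38, 199) + 14189/(-33154) = 34451/(29/4) + 14189/(-33154) = 34451*(4/29) + 14189*(-1/33154) = 137804/29 - 14189/33154 = 4568342335/961466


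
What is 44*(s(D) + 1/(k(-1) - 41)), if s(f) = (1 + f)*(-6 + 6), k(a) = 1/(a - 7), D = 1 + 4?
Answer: -352/329 ≈ -1.0699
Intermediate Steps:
D = 5
k(a) = 1/(-7 + a)
s(f) = 0 (s(f) = (1 + f)*0 = 0)
44*(s(D) + 1/(k(-1) - 41)) = 44*(0 + 1/(1/(-7 - 1) - 41)) = 44*(0 + 1/(1/(-8) - 41)) = 44*(0 + 1/(-⅛ - 41)) = 44*(0 + 1/(-329/8)) = 44*(0 - 8/329) = 44*(-8/329) = -352/329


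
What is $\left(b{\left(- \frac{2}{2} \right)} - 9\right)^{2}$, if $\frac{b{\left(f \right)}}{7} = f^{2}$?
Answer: $4$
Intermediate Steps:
$b{\left(f \right)} = 7 f^{2}$
$\left(b{\left(- \frac{2}{2} \right)} - 9\right)^{2} = \left(7 \left(- \frac{2}{2}\right)^{2} - 9\right)^{2} = \left(7 \left(\left(-2\right) \frac{1}{2}\right)^{2} - 9\right)^{2} = \left(7 \left(-1\right)^{2} - 9\right)^{2} = \left(7 \cdot 1 - 9\right)^{2} = \left(7 - 9\right)^{2} = \left(-2\right)^{2} = 4$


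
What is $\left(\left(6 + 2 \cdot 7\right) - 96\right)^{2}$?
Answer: $5776$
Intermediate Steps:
$\left(\left(6 + 2 \cdot 7\right) - 96\right)^{2} = \left(\left(6 + 14\right) - 96\right)^{2} = \left(20 - 96\right)^{2} = \left(-76\right)^{2} = 5776$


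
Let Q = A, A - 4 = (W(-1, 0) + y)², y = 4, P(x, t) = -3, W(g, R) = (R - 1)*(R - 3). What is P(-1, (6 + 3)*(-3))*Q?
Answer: -159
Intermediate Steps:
W(g, R) = (-1 + R)*(-3 + R)
A = 53 (A = 4 + ((3 + 0² - 4*0) + 4)² = 4 + ((3 + 0 + 0) + 4)² = 4 + (3 + 4)² = 4 + 7² = 4 + 49 = 53)
Q = 53
P(-1, (6 + 3)*(-3))*Q = -3*53 = -159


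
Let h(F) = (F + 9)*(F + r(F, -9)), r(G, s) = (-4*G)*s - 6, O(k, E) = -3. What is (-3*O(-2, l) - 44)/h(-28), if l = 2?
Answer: -35/19798 ≈ -0.0017679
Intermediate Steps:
r(G, s) = -6 - 4*G*s (r(G, s) = -4*G*s - 6 = -6 - 4*G*s)
h(F) = (-6 + 37*F)*(9 + F) (h(F) = (F + 9)*(F + (-6 - 4*F*(-9))) = (9 + F)*(F + (-6 + 36*F)) = (9 + F)*(-6 + 37*F) = (-6 + 37*F)*(9 + F))
(-3*O(-2, l) - 44)/h(-28) = (-3*(-3) - 44)/(-54 + 37*(-28)² + 327*(-28)) = (9 - 44)/(-54 + 37*784 - 9156) = -35/(-54 + 29008 - 9156) = -35/19798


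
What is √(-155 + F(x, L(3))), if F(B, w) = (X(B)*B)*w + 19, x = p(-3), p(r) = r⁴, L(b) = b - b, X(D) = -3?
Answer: 2*I*√34 ≈ 11.662*I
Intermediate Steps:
L(b) = 0
x = 81 (x = (-3)⁴ = 81)
F(B, w) = 19 - 3*B*w (F(B, w) = (-3*B)*w + 19 = -3*B*w + 19 = 19 - 3*B*w)
√(-155 + F(x, L(3))) = √(-155 + (19 - 3*81*0)) = √(-155 + (19 + 0)) = √(-155 + 19) = √(-136) = 2*I*√34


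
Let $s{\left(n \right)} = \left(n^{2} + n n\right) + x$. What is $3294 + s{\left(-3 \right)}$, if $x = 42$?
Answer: $3354$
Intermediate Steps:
$s{\left(n \right)} = 42 + 2 n^{2}$ ($s{\left(n \right)} = \left(n^{2} + n n\right) + 42 = \left(n^{2} + n^{2}\right) + 42 = 2 n^{2} + 42 = 42 + 2 n^{2}$)
$3294 + s{\left(-3 \right)} = 3294 + \left(42 + 2 \left(-3\right)^{2}\right) = 3294 + \left(42 + 2 \cdot 9\right) = 3294 + \left(42 + 18\right) = 3294 + 60 = 3354$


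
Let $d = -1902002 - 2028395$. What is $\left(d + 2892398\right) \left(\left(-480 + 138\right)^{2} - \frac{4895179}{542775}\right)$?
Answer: $- \frac{65892425557758079}{542775} \approx -1.214 \cdot 10^{11}$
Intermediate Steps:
$d = -3930397$ ($d = -1902002 - 2028395 = -3930397$)
$\left(d + 2892398\right) \left(\left(-480 + 138\right)^{2} - \frac{4895179}{542775}\right) = \left(-3930397 + 2892398\right) \left(\left(-480 + 138\right)^{2} - \frac{4895179}{542775}\right) = - 1037999 \left(\left(-342\right)^{2} - \frac{4895179}{542775}\right) = - 1037999 \left(116964 - \frac{4895179}{542775}\right) = \left(-1037999\right) \frac{63480239921}{542775} = - \frac{65892425557758079}{542775}$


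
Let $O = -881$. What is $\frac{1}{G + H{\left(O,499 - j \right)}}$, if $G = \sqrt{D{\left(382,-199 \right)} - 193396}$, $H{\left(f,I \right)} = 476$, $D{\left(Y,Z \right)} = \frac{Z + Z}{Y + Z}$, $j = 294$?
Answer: $\frac{43554}{38427637} - \frac{i \sqrt{6476711478}}{76855274} \approx 0.0011334 - 0.0010471 i$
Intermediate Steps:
$D{\left(Y,Z \right)} = \frac{2 Z}{Y + Z}$
$G = \frac{i \sqrt{6476711478}}{183}$ ($G = \sqrt{2 \left(-199\right) \frac{1}{382 - 199} - 193396} = \sqrt{2 \left(-199\right) \frac{1}{183} - 193396} = \sqrt{- \frac{398}{183} - 193396} = \sqrt{- \frac{35391866}{183}} = \frac{i \sqrt{6476711478}}{183} \approx 439.77 i$)
$\frac{1}{G + H{\left(O,499 - j \right)}} = \frac{1}{\frac{i \sqrt{6476711478}}{183} + 476} = \frac{1}{476 + \frac{i \sqrt{6476711478}}{183}}$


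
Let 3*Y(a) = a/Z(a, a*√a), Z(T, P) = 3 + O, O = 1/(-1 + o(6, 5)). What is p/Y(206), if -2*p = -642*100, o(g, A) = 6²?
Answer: 1020780/721 ≈ 1415.8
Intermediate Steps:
o(g, A) = 36
p = 32100 (p = -(-321)*100 = -½*(-64200) = 32100)
O = 1/35 (O = 1/(-1 + 36) = 1/35 ≈ 0.028571)
Z(T, P) = 106/35 (Z(T, P) = 3 + 1/35 = 106/35)
Y(a) = 35*a/318 (Y(a) = (a/(106/35))/3 = (a*(35/106))/3 = (35*a/106)/3 = 35*a/318)
p/Y(206) = 32100/(((35/318)*206)) = 32100/(3605/159) = 32100*(159/3605) = 1020780/721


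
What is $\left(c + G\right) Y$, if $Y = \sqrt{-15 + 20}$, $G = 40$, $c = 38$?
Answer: $78 \sqrt{5} \approx 174.41$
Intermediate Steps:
$Y = \sqrt{5} \approx 2.2361$
$\left(c + G\right) Y = \left(38 + 40\right) \sqrt{5} = 78 \sqrt{5}$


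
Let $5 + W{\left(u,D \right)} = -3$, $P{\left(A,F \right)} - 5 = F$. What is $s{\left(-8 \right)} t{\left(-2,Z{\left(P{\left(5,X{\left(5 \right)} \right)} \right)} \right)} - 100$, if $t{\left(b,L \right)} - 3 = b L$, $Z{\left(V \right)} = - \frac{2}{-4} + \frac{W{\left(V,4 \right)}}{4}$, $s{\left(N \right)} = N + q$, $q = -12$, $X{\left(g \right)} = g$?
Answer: $-220$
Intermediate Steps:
$P{\left(A,F \right)} = 5 + F$
$W{\left(u,D \right)} = -8$ ($W{\left(u,D \right)} = -5 - 3 = -8$)
$s{\left(N \right)} = -12 + N$ ($s{\left(N \right)} = N - 12 = -12 + N$)
$Z{\left(V \right)} = - \frac{3}{2}$ ($Z{\left(V \right)} = - \frac{2}{-4} - \frac{8}{4} = \left(-2\right) \left(- \frac{1}{4}\right) - 2 = \frac{1}{2} - 2 = - \frac{3}{2}$)
$t{\left(b,L \right)} = 3 + L b$ ($t{\left(b,L \right)} = 3 + b L = 3 + L b$)
$s{\left(-8 \right)} t{\left(-2,Z{\left(P{\left(5,X{\left(5 \right)} \right)} \right)} \right)} - 100 = \left(-12 - 8\right) \left(3 - -3\right) - 100 = - 20 \left(3 + 3\right) - 100 = \left(-20\right) 6 - 100 = -120 - 100 = -220$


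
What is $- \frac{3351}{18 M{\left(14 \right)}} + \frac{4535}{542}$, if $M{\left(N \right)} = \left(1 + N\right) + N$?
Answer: $\frac{45919}{23577} \approx 1.9476$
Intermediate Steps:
$M{\left(N \right)} = 1 + 2 N$
$- \frac{3351}{18 M{\left(14 \right)}} + \frac{4535}{542} = - \frac{3351}{18 \left(1 + 2 \cdot 14\right)} + \frac{4535}{542} = - \frac{3351}{18 \left(1 + 28\right)} + 4535 \cdot \frac{1}{542} = - \frac{3351}{18 \cdot 29} + \frac{4535}{542} = - \frac{3351}{522} + \frac{4535}{542} = \left(-3351\right) \frac{1}{522} + \frac{4535}{542} = - \frac{1117}{174} + \frac{4535}{542} = \frac{45919}{23577}$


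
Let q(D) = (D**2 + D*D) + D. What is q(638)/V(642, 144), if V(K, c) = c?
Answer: 407363/72 ≈ 5657.8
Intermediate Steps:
q(D) = D + 2*D**2 (q(D) = (D**2 + D**2) + D = 2*D**2 + D = D + 2*D**2)
q(638)/V(642, 144) = (638*(1 + 2*638))/144 = (638*(1 + 1276))*(1/144) = (638*1277)*(1/144) = 814726*(1/144) = 407363/72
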